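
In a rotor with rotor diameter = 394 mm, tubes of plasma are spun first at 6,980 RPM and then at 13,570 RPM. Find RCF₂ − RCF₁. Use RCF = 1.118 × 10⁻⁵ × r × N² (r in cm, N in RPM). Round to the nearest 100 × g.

29800 ×g

r = 394 mm / 2 = 197 mm = 19.7 cm
RCF₁ = 1.118 × 10⁻⁵ × 19.7 × (6980)² = 1.118 × 10⁻⁵ × 19.7 × 48,720,400 ≈ 10,730.5 × g
RCF₂ = 1.118 × 10⁻⁵ × 19.7 × (13570)² = 1.118 × 10⁻⁵ × 19.7 × 184,144,900 ≈ 40,557.2 × g
Increase = 40,557.2 − 10,730.5 = 29,826.7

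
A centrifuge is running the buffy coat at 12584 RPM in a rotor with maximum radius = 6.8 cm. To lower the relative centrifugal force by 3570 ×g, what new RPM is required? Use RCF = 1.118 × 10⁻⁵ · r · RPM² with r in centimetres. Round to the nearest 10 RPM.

10550 RPM

Current RCF = 1.118 × 10⁻⁵ × 6.8 × (12584)² = 1.118 × 10⁻⁵ × 6.8 × 158,357,056 ≈ 12,038.9 × g
Target RCF = 12,038.9 − 3,570 = 8,468.9 × g
N² = 8,468.9 / (7.6024 × 10⁻⁵) = 111,397,717
N ≈ √111,397,717 ≈ 10,554.5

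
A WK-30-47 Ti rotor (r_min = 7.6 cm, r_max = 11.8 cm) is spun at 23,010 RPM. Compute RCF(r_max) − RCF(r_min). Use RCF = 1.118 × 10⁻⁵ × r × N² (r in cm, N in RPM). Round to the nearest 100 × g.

24900 ×g

RCF_max = 1.118 × 10⁻⁵ × 11.8 × (23010)² = 1.118 × 10⁻⁵ × 11.8 × 529,460,100 ≈ 69,848.5 × g
RCF_min = 1.118 × 10⁻⁵ × 7.6 × (23010)² = 1.118 × 10⁻⁵ × 7.6 × 529,460,100 ≈ 44,987.2 × g
ΔRCF = 69,848.5 − 44,987.2 = 24,861.3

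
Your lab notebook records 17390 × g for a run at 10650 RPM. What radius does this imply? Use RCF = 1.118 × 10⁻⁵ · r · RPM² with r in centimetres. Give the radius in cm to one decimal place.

RCF = 1.118 × 10⁻⁵ × r × N²
17390 = 1.118 × 10⁻⁵ × r × (10650)²
r = 17390 / (1.118 × 10⁻⁵ × 113,422,500) = 17390 / 1268.064 ≈ 13.714 cm

r ≈ 13.7 cm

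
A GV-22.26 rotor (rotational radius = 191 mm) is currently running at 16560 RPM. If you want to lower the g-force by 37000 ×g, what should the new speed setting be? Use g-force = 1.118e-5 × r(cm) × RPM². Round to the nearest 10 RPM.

r = 191 mm = 19.1 cm
Current RCF = 1.118 × 10⁻⁵ × 19.1 × (16560)² = 1.118 × 10⁻⁵ × 19.1 × 274,233,600 ≈ 58,559.3 × g
Target RCF = 58,559.3 − 37,000 = 21,559.3 × g
N² = 21,559.3 / (21.3538 × 10⁻⁵) = 100,962,358
N ≈ √100,962,358 ≈ 10,048.0

N₂ ≈ 10050 RPM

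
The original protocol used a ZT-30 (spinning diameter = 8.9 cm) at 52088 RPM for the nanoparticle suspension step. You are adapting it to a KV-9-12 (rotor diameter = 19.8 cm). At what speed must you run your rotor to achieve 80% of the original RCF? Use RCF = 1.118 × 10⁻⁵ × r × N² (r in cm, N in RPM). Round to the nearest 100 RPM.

31200 RPM

Original rotor: r = 8.9 / 2 = 4.45 cm
RCF = 1.118 × 10⁻⁵ × r × N²
RCF_original = 1.118 × 10⁻⁵ × 4.45 × (52088)² = 1.118 × 10⁻⁵ × 4.45 × 2,713,159,744 ≈ 134,982.4 × g
Target RCF = 0.8 × 134,982.4 ≈ 107,985.9 × g
Your rotor: r = 19.8 / 2 = 9.9 cm
107,985.9 = 1.118 × 10⁻⁵ × 9.9 × N²
N² = 107,985.9 / (11.0682 × 10⁻⁵) = 975,641,026
N ≈ √975,641,026 ≈ 31,235.3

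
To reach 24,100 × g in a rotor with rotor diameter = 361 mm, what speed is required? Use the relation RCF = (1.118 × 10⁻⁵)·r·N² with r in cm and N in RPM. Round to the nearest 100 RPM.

≈ 10900 RPM

r = 361 mm / 2 = 180.5 mm = 18.05 cm
RCF = 1.118 × 10⁻⁵ × r × N²
24,100 = 1.118 × 10⁻⁵ × 18.05 × N²
N² = 24,100 / (20.1799 × 10⁻⁵) = 119,425,765
N ≈ √119,425,765 ≈ 10,928.2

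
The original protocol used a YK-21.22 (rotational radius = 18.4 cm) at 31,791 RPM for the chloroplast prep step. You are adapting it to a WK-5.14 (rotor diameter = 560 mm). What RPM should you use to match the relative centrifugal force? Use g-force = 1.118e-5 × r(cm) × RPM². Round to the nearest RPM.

RCF_original = 1.118 × 10⁻⁵ × 18.4 × (31791)² = 1.118 × 10⁻⁵ × 18.4 × 1,010,667,681 ≈ 207,906.5 × g
Your rotor: r = 560 mm / 2 = 280 mm = 28 cm
207,906.5 = 1.118 × 10⁻⁵ × 28 × N²
N² = 207,906.5 / (31.304 × 10⁻⁵) = 664,153,143
N ≈ √664,153,143 ≈ 25,771.2

≈ 25771 RPM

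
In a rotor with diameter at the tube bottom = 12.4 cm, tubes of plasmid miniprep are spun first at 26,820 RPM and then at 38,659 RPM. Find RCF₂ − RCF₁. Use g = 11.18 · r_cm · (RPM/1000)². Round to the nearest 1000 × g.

r = 12.4 / 2 = 6.2 cm
RCF₁ = 11.18 × 6.2 × (26.82)² = 11.18 × 6.2 × 719.3124 ≈ 49,859.9 × g
RCF₂ = 11.18 × 6.2 × (38.659)² = 11.18 × 6.2 × 1,494.518281 ≈ 103,594 × g
Increase = 103,594 − 49,859.9 = 53,734.1

≈ 54000 x g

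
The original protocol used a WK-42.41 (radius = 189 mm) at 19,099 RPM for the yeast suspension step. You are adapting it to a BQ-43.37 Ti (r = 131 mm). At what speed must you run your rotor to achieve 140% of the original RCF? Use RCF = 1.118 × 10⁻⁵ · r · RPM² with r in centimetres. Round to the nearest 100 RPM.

27100 RPM

Original rotor: r = 189 mm = 18.9 cm
RCF_original = 1.118 × 10⁻⁵ × 18.9 × (19099)² = 1.118 × 10⁻⁵ × 18.9 × 364,771,801 ≈ 77,077 × g
Target RCF = 1.4 × 77,077 ≈ 107,907.8 × g
Your rotor: r = 131 mm = 13.1 cm
107,907.8 = 1.118 × 10⁻⁵ × 13.1 × N²
N² = 107,907.8 / (14.6458 × 10⁻⁵) = 736,783,242
N ≈ √736,783,242 ≈ 27,143.8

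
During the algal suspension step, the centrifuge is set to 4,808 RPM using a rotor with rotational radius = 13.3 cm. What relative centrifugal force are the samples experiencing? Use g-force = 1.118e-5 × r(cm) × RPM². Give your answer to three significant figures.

RCF = 1.118 × 10⁻⁵ × r × N²
RCF = 1.118 × 10⁻⁵ × 13.3 × (4808)² = 1.118 × 10⁻⁵ × 13.3 × 23,116,864 ≈ 3,437.3 × g

≈ 3440 g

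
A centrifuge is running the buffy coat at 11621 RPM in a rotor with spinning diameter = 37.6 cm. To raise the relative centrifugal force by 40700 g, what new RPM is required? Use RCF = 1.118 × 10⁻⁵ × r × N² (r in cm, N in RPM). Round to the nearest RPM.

N₂ ≈ 18130 RPM

r = 37.6 / 2 = 18.8 cm
Current RCF = 1.118 × 10⁻⁵ × 18.8 × (11621)² = 1.118 × 10⁻⁵ × 18.8 × 135,047,641 ≈ 28,384.9 × g
Target RCF = 28,384.9 + 40,700 = 69,084.9 × g
N² = 69,084.9 / (21.0184 × 10⁻⁵) = 328,687,721
N ≈ √328,687,721 ≈ 18,129.7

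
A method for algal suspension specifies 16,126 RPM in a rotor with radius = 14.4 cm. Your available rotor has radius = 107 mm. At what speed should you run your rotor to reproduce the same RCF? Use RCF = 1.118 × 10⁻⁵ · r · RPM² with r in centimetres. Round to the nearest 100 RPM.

18700 RPM

RCF = 1.118 × 10⁻⁵ × r × N²
RCF_original = 1.118 × 10⁻⁵ × 14.4 × (16126)² = 1.118 × 10⁻⁵ × 14.4 × 260,047,876 ≈ 41,865.6 × g
Your rotor: r = 107 mm = 10.7 cm
41,865.6 = 1.118 × 10⁻⁵ × 10.7 × N²
N² = 41,865.6 / (11.9626 × 10⁻⁵) = 349,970,742
N ≈ √349,970,742 ≈ 18,707.5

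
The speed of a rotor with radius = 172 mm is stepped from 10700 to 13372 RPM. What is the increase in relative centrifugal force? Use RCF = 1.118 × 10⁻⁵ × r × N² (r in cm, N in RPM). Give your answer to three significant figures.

r = 172 mm = 17.2 cm
RCF₁ = 1.118 × 10⁻⁵ × 17.2 × (10700)² = 1.118 × 10⁻⁵ × 17.2 × 114,490,000 ≈ 22,016 × g
RCF₂ = 1.118 × 10⁻⁵ × 17.2 × (13372)² = 1.118 × 10⁻⁵ × 17.2 × 178,810,384 ≈ 34,384.5 × g
Increase = 34,384.5 − 22,016 = 12,368.5

≈ 12400 x g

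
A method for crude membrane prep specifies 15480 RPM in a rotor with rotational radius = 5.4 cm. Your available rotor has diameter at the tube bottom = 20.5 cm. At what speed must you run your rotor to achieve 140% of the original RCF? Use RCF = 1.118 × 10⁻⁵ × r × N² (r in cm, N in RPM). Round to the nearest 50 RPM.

≈ 13300 RPM

RCF_original = 1.118 × 10⁻⁵ × 5.4 × (15480)² = 1.118 × 10⁻⁵ × 5.4 × 239,630,400 ≈ 14,467 × g
Target RCF = 1.4 × 14,467 ≈ 20,253.8 × g
Your rotor: r = 20.5 / 2 = 10.25 cm
20,253.8 = 1.118 × 10⁻⁵ × 10.25 × N²
N² = 20,253.8 / (11.4595 × 10⁻⁵) = 176,742,441
N ≈ √176,742,441 ≈ 13,294.5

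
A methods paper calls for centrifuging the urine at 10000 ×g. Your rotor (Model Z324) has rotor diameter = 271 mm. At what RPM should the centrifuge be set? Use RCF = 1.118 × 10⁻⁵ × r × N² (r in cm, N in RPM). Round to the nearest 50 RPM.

8100 RPM

r = 271 mm / 2 = 135.5 mm = 13.55 cm
RCF = 1.118 × 10⁻⁵ × r × N²
10,000 = 1.118 × 10⁻⁵ × 13.55 × N²
N² = 10,000 / (15.1489 × 10⁻⁵) = 66,011,394
N ≈ √66,011,394 ≈ 8,124.7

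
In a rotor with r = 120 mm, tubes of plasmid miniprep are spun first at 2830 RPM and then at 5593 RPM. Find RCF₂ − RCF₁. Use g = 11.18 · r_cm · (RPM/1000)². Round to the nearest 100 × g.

r = 120 mm = 12.0 cm
RCF₁ = 11.18 × 12 × (2.83)² = 11.18 × 12 × 8.0089 ≈ 1,074.5 × g
RCF₂ = 11.18 × 12 × (5.593)² = 11.18 × 12 × 31.281649 ≈ 4,196.7 × g
Increase = 4,196.7 − 1,074.5 = 3,122.2

≈ 3100 × g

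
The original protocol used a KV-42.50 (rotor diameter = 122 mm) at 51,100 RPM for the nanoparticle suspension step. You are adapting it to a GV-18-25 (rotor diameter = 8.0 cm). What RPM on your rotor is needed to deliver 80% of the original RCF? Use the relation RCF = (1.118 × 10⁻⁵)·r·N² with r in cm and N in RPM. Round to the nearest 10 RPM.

Original rotor: r = 122 mm / 2 = 61 mm = 6.1 cm
RCF_original = 1.118 × 10⁻⁵ × 6.1 × (51100)² = 1.118 × 10⁻⁵ × 6.1 × 2,611,210,000 ≈ 178,079.3 × g
Target RCF = 0.8 × 178,079.3 ≈ 142,463.4 × g
Your rotor: r = 8.0 / 2 = 4 cm
142,463.4 = 1.118 × 10⁻⁵ × 4 × N²
N² = 142,463.4 / (4.472 × 10⁻⁵) = 3,185,675,313
N ≈ √3,185,675,313 ≈ 56,441.8

≈ 56440 RPM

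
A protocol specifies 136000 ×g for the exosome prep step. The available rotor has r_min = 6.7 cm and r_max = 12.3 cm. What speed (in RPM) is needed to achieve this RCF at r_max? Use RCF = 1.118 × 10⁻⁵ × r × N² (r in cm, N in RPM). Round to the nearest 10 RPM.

31450 RPM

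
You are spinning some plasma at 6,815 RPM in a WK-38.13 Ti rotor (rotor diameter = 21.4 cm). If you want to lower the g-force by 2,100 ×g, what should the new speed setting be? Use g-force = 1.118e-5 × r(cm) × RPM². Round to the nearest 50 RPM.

r = 21.4 / 2 = 10.7 cm
Current RCF = 1.118 × 10⁻⁵ × 10.7 × (6815)² = 1.118 × 10⁻⁵ × 10.7 × 46,444,225 ≈ 5,555.9 × g
Target RCF = 5,555.9 − 2,100 = 3,455.9 × g
N² = 3,455.9 / (11.9626 × 10⁻⁵) = 28,889,205
N ≈ √28,889,205 ≈ 5,374.9

N₂ ≈ 5350 RPM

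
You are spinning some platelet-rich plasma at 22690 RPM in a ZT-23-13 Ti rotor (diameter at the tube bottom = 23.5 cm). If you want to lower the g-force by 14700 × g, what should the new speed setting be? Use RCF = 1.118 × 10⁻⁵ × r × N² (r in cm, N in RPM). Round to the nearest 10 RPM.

20070 RPM

r = 23.5 / 2 = 11.75 cm
Current RCF = 1.118 × 10⁻⁵ × 11.75 × (22690)² = 1.118 × 10⁻⁵ × 11.75 × 514,836,100 ≈ 67,631.4 × g
Target RCF = 67,631.4 − 14,700 = 52,931.4 × g
N² = 52,931.4 / (13.1365 × 10⁻⁵) = 402,933,810
N ≈ √402,933,810 ≈ 20,073.2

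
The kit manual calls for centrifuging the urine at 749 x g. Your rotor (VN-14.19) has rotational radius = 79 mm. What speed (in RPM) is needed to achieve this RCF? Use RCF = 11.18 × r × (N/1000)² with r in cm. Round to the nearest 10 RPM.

N ≈ 2910 RPM

r = 79 mm = 7.9 cm
RCF = 11.18 × r × (N/1000)²
749 = 11.18 × 7.9 × (N/1000)²
(N/1000)² = 749 / 88.322 = 8.480333
N = 1000 × √8.480333 ≈ 2,912.1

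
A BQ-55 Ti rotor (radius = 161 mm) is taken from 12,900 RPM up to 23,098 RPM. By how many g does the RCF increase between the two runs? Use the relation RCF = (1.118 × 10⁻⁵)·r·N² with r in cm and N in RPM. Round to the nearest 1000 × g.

r = 161 mm = 16.1 cm
RCF₁ = 1.118 × 10⁻⁵ × 16.1 × (12900)² = 1.118 × 10⁻⁵ × 16.1 × 166,410,000 ≈ 29,953.5 × g
RCF₂ = 1.118 × 10⁻⁵ × 16.1 × (23098)² = 1.118 × 10⁻⁵ × 16.1 × 533,517,604 ≈ 96,032.1 × g
Increase = 96,032.1 − 29,953.5 = 66,078.6

66000 g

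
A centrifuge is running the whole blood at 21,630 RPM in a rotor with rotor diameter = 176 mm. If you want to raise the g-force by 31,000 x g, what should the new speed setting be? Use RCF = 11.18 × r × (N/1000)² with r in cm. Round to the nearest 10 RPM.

N₂ ≈ 27980 RPM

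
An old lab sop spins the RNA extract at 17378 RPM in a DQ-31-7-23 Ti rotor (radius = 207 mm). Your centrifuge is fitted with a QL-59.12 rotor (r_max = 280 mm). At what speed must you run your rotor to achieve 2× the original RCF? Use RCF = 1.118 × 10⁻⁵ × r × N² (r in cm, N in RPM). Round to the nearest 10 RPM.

21130 RPM

Original rotor: r = 207 mm = 20.7 cm
RCF_original = 1.118 × 10⁻⁵ × 20.7 × (17378)² = 1.118 × 10⁻⁵ × 20.7 × 301,994,884 ≈ 69,889.5 × g
Target RCF = 2 × 69,889.5 ≈ 139,779 × g
Your rotor: r = 280 mm = 28.0 cm
139,779 = 1.118 × 10⁻⁵ × 28 × N²
N² = 139,779 / (31.304 × 10⁻⁵) = 446,521,211
N ≈ √446,521,211 ≈ 21,131.0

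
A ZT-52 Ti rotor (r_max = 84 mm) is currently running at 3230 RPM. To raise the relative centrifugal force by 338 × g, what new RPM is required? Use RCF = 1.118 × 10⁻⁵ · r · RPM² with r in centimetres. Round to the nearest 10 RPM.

3750 RPM

r = 84 mm = 8.4 cm
Current RCF = 1.118 × 10⁻⁵ × 8.4 × (3230)² = 1.118 × 10⁻⁵ × 8.4 × 10,432,900 ≈ 979.8 × g
Target RCF = 979.8 + 338 = 1,317.8 × g
N² = 1,317.8 / (9.3912 × 10⁻⁵) = 14,032,286
N ≈ √14,032,286 ≈ 3,746.0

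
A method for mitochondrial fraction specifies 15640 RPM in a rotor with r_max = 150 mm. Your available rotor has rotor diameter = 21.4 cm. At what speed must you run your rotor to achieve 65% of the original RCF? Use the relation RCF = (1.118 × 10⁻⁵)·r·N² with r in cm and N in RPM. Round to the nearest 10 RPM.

14930 RPM

Original rotor: r = 150 mm = 15.0 cm
RCF_original = 1.118 × 10⁻⁵ × 15 × (15640)² = 1.118 × 10⁻⁵ × 15 × 244,609,600 ≈ 41,021 × g
Target RCF = 0.65 × 41,021 ≈ 26,663.7 × g
Your rotor: r = 21.4 / 2 = 10.7 cm
26,663.7 = 1.118 × 10⁻⁵ × 10.7 × N²
N² = 26,663.7 / (11.9626 × 10⁻⁵) = 222,892,181
N ≈ √222,892,181 ≈ 14,929.6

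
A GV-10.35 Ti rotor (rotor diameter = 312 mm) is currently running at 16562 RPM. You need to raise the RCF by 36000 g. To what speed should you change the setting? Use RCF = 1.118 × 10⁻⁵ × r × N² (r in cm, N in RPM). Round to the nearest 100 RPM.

r = 312 mm / 2 = 156 mm = 15.6 cm
Current RCF = 1.118 × 10⁻⁵ × 15.6 × (16562)² = 1.118 × 10⁻⁵ × 15.6 × 274,299,844 ≈ 47,840.1 × g
Target RCF = 47,840.1 + 36,000 = 83,840.1 × g
N² = 83,840.1 / (17.4408 × 10⁻⁵) = 480,712,467
N ≈ √480,712,467 ≈ 21,925.2

21900 RPM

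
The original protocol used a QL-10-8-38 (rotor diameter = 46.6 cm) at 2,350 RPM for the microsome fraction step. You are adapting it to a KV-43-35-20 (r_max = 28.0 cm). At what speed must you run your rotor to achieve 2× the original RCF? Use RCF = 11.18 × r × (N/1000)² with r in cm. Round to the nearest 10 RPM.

≈ 3030 RPM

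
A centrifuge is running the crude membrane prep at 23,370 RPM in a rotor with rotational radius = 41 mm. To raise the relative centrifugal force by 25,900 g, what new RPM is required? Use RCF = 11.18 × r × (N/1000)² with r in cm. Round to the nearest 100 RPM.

≈ 33300 RPM

r = 41 mm = 4.1 cm
Current RCF = 11.18 × 4.1 × (23.37)² = 11.18 × 4.1 × 546.1569 ≈ 25,034.7 × g
Target RCF = 25,034.7 + 25,900 = 50,934.7 × g
(N/1000)² = 50,934.7 / 45.838 = 1111.189
N = 1000 × √1111.189 ≈ 33,334.5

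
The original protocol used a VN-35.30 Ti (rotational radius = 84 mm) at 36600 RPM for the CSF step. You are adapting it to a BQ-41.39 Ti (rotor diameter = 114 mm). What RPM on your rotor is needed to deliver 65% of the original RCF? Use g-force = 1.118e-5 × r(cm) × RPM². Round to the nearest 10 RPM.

Original rotor: r = 84 mm = 8.4 cm
RCF_original = 1.118 × 10⁻⁵ × 8.4 × (36600)² = 1.118 × 10⁻⁵ × 8.4 × 1,339,560,000 ≈ 125,800.8 × g
Target RCF = 0.65 × 125,800.8 ≈ 81,770.5 × g
Your rotor: r = 114 mm / 2 = 57 mm = 5.7 cm
81,770.5 = 1.118 × 10⁻⁵ × 5.7 × N²
N² = 81,770.5 / (6.3726 × 10⁻⁵) = 1,283,157,581
N ≈ √1,283,157,581 ≈ 35,821.2

35820 RPM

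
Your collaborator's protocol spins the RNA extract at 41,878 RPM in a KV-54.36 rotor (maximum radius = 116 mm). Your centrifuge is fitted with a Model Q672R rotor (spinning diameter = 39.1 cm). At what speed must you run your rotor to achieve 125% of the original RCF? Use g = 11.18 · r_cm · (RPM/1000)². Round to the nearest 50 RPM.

Original rotor: r = 116 mm = 11.6 cm
RCF_original = 11.18 × 11.6 × (41.878)² = 11.18 × 11.6 × 1,753.766884 ≈ 227,442.5 × g
Target RCF = 1.25 × 227,442.5 ≈ 284,303.1 × g
Your rotor: r = 39.1 / 2 = 19.55 cm
284,303.1 = 11.18 × 19.55 × (N/1000)²
(N/1000)² = 284,303.1 / 218.569 = 1300.748
N = 1000 × √1300.748 ≈ 36,065.9

36050 RPM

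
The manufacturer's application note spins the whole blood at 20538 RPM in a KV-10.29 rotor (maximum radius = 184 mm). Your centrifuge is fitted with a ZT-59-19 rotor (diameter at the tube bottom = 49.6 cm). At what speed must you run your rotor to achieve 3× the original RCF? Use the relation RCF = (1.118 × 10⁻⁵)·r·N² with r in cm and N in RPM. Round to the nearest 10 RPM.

30640 RPM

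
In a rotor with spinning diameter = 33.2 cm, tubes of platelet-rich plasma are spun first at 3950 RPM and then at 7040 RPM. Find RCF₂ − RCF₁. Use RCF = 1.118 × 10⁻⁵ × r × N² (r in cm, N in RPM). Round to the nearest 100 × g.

r = 33.2 / 2 = 16.6 cm
RCF₁ = 1.118 × 10⁻⁵ × 16.6 × (3950)² = 1.118 × 10⁻⁵ × 16.6 × 15,602,500 ≈ 2,895.6 × g
RCF₂ = 1.118 × 10⁻⁵ × 16.6 × (7040)² = 1.118 × 10⁻⁵ × 16.6 × 49,561,600 ≈ 9,198 × g
Increase = 9,198 − 2,895.6 = 6,302.4

6300 g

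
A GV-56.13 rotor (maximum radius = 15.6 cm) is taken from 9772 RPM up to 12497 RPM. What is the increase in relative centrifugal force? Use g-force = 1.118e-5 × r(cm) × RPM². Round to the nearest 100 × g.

10600 × g

RCF₁ = 1.118 × 10⁻⁵ × 15.6 × (9772)² = 1.118 × 10⁻⁵ × 15.6 × 95,491,984 ≈ 16,654.6 × g
RCF₂ = 1.118 × 10⁻⁵ × 15.6 × (12497)² = 1.118 × 10⁻⁵ × 15.6 × 156,175,009 ≈ 27,238.2 × g
Increase = 27,238.2 − 16,654.6 = 10,583.6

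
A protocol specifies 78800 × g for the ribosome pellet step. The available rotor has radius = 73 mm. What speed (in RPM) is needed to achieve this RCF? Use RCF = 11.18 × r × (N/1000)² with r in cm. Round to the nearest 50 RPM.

r = 73 mm = 7.3 cm
RCF = 11.18 × r × (N/1000)²
78,800 = 11.18 × 7.3 × (N/1000)²
(N/1000)² = 78,800 / 81.614 = 965.5206
N = 1000 × √965.5206 ≈ 31,072.8

31050 RPM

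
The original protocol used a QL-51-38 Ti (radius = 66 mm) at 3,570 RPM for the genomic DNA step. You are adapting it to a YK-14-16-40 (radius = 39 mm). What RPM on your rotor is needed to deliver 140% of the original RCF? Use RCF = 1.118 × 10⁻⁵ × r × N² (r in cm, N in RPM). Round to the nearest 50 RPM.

5500 RPM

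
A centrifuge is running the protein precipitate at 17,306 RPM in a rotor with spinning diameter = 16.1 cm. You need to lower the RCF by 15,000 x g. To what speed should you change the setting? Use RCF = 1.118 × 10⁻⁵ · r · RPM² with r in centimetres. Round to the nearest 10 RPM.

N₂ ≈ 11530 RPM

r = 16.1 / 2 = 8.05 cm
Current RCF = 1.118 × 10⁻⁵ × 8.05 × (17306)² = 1.118 × 10⁻⁵ × 8.05 × 299,497,636 ≈ 26,954.5 × g
Target RCF = 26,954.5 − 15,000 = 11,954.5 × g
N² = 11,954.5 / (8.9999 × 10⁻⁵) = 132,829,254
N ≈ √132,829,254 ≈ 11,525.2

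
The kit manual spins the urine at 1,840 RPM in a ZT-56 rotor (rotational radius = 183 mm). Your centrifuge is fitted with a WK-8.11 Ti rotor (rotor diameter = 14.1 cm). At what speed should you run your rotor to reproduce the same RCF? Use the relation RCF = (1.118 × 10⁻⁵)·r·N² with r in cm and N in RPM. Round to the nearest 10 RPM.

2960 RPM

Original rotor: r = 183 mm = 18.3 cm
RCF_original = 1.118 × 10⁻⁵ × 18.3 × (1840)² = 1.118 × 10⁻⁵ × 18.3 × 3,385,600 ≈ 692.7 × g
Your rotor: r = 14.1 / 2 = 7.05 cm
692.7 = 1.118 × 10⁻⁵ × 7.05 × N²
N² = 692.7 / (7.8819 × 10⁻⁵) = 8,788,490
N ≈ √8,788,490 ≈ 2,964.5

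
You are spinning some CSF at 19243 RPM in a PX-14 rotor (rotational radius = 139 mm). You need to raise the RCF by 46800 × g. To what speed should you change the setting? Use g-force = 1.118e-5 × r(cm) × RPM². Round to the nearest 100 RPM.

25900 RPM

r = 139 mm = 13.9 cm
Current RCF = 1.118 × 10⁻⁵ × 13.9 × (19243)² = 1.118 × 10⁻⁵ × 13.9 × 370,293,049 ≈ 57,544.3 × g
Target RCF = 57,544.3 + 46,800 = 104,344.3 × g
N² = 104,344.3 / (15.5402 × 10⁻⁵) = 671,447,600
N ≈ √671,447,600 ≈ 25,912.3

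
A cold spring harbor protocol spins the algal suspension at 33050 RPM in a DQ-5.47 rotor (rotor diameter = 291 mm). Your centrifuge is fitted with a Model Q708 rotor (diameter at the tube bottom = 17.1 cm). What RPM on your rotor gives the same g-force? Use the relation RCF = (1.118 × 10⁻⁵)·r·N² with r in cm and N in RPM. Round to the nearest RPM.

Original rotor: r = 291 mm / 2 = 145.5 mm = 14.55 cm
RCF_original = 1.118 × 10⁻⁵ × 14.55 × (33050)² = 1.118 × 10⁻⁵ × 14.55 × 1,092,302,500 ≈ 177,683.8 × g
Your rotor: r = 17.1 / 2 = 8.55 cm
177,683.8 = 1.118 × 10⁻⁵ × 8.55 × N²
N² = 177,683.8 / (9.5589 × 10⁻⁵) = 1,858,831,037
N ≈ √1,858,831,037 ≈ 43,114.2

43114 RPM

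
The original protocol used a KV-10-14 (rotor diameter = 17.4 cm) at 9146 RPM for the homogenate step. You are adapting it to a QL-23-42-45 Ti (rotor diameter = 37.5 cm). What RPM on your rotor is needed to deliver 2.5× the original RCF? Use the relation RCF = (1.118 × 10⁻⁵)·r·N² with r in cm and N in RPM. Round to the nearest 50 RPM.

Original rotor: r = 17.4 / 2 = 8.7 cm
RCF = 1.118 × 10⁻⁵ × r × N²
RCF_original = 1.118 × 10⁻⁵ × 8.7 × (9146)² = 1.118 × 10⁻⁵ × 8.7 × 83,649,316 ≈ 8,136.2 × g
Target RCF = 2.5 × 8,136.2 ≈ 20,340.5 × g
Your rotor: r = 37.5 / 2 = 18.75 cm
20,340.5 = 1.118 × 10⁻⁵ × 18.75 × N²
N² = 20,340.5 / (20.9625 × 10⁻⁵) = 97,032,797
N ≈ √97,032,797 ≈ 9,850.5

9850 RPM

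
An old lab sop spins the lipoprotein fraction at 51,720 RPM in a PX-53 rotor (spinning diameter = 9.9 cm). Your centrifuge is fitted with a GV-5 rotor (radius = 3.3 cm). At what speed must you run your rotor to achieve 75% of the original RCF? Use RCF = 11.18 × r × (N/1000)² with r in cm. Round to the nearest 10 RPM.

Original rotor: r = 9.9 / 2 = 4.95 cm
RCF_original = 11.18 × 4.95 × (51.72)² = 11.18 × 4.95 × 2,674.9584 ≈ 148,034.9 × g
Target RCF = 0.75 × 148,034.9 ≈ 111,026.2 × g
111,026.2 = 11.18 × 3.3 × (N/1000)²
(N/1000)² = 111,026.2 / 36.894 = 3009.329
N = 1000 × √3009.329 ≈ 54,857.4

54860 RPM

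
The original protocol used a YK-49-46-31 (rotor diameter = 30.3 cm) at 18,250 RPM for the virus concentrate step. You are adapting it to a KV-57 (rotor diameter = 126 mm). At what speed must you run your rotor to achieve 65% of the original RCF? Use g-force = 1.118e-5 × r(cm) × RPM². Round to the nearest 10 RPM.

≈ 22820 RPM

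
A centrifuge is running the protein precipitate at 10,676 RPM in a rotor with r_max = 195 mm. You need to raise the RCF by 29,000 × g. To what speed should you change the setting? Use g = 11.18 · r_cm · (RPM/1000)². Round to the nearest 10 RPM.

N₂ ≈ 15720 RPM

r = 195 mm = 19.5 cm
Current RCF = 11.18 × 19.5 × (10.676)² = 11.18 × 19.5 × 113.976976 ≈ 24,848.1 × g
Target RCF = 24,848.1 + 29,000 = 53,848.1 × g
(N/1000)² = 53,848.1 / 218.01 = 246.9983
N = 1000 × √246.9983 ≈ 15,716.2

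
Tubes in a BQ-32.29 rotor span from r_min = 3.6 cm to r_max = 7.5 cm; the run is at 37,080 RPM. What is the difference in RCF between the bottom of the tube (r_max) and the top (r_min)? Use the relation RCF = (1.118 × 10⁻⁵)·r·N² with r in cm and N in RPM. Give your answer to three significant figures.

RCF_max = 1.118 × 10⁻⁵ × 7.5 × (37080)² = 1.118 × 10⁻⁵ × 7.5 × 1,374,926,400 ≈ 115,287.6 × g
RCF_min = 1.118 × 10⁻⁵ × 3.6 × (37080)² = 1.118 × 10⁻⁵ × 3.6 × 1,374,926,400 ≈ 55,338 × g
ΔRCF = 115,287.6 − 55,338 = 59,949.6

59900 × g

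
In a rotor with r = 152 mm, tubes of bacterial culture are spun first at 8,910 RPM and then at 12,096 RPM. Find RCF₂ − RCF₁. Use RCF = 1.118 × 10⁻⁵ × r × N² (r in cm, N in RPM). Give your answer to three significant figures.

11400 ×g

r = 152 mm = 15.2 cm
RCF₁ = 1.118 × 10⁻⁵ × 15.2 × (8910)² = 1.118 × 10⁻⁵ × 15.2 × 79,388,100 ≈ 13,490.9 × g
RCF₂ = 1.118 × 10⁻⁵ × 15.2 × (12096)² = 1.118 × 10⁻⁵ × 15.2 × 146,313,216 ≈ 24,863.9 × g
Increase = 24,863.9 − 13,490.9 = 11,373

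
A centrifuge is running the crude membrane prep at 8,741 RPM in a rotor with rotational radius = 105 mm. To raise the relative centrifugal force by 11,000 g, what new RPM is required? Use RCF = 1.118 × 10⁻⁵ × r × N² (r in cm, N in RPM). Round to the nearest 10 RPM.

13040 RPM

r = 105 mm = 10.5 cm
Current RCF = 1.118 × 10⁻⁵ × 10.5 × (8741)² = 1.118 × 10⁻⁵ × 10.5 × 76,405,081 ≈ 8,969.2 × g
Target RCF = 8,969.2 + 11,000 = 19,969.2 × g
N² = 19,969.2 / (11.739 × 10⁻⁵) = 170,109,890
N ≈ √170,109,890 ≈ 13,042.6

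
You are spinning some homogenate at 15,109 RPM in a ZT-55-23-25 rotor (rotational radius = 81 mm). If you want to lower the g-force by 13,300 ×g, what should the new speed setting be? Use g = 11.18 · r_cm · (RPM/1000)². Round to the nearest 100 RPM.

9000 RPM

r = 81 mm = 8.1 cm
Current RCF = 11.18 × 8.1 × (15.109)² = 11.18 × 8.1 × 228.281881 ≈ 20,672.8 × g
Target RCF = 20,672.8 − 13,300 = 7,372.8 × g
(N/1000)² = 7,372.8 / 90.558 = 81.41523
N = 1000 × √81.41523 ≈ 9,023.0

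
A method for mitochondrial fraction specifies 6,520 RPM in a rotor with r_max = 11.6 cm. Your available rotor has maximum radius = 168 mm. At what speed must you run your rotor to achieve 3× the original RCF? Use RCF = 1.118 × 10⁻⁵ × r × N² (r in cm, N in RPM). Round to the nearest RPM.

9384 RPM

RCF_original = 1.118 × 10⁻⁵ × 11.6 × (6520)² = 1.118 × 10⁻⁵ × 11.6 × 42,510,400 ≈ 5,513.1 × g
Target RCF = 3 × 5,513.1 ≈ 16,539.3 × g
Your rotor: r = 168 mm = 16.8 cm
16,539.3 = 1.118 × 10⁻⁵ × 16.8 × N²
N² = 16,539.3 / (18.7824 × 10⁻⁵) = 88,057,437
N ≈ √88,057,437 ≈ 9,383.9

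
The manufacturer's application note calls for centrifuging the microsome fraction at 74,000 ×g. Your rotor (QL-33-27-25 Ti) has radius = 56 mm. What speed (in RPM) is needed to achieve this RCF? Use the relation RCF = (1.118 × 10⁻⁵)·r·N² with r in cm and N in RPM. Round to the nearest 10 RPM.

r = 56 mm = 5.6 cm
RCF = 1.118 × 10⁻⁵ × r × N²
74,000 = 1.118 × 10⁻⁵ × 5.6 × N²
N² = 74,000 / (6.2608 × 10⁻⁵) = 1,181,957,577
N ≈ √1,181,957,577 ≈ 34,379.6

34380 RPM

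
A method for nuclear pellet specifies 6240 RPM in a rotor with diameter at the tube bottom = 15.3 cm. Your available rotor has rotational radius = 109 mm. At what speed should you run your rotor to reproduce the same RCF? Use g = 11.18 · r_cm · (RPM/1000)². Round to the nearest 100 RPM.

5200 RPM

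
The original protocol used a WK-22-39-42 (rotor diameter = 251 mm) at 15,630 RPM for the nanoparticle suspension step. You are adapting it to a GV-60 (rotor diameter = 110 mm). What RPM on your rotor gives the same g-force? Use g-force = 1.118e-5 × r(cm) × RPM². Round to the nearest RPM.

≈ 23610 RPM

Original rotor: r = 251 mm / 2 = 125.5 mm = 12.55 cm
RCF_original = 1.118 × 10⁻⁵ × 12.55 × (15630)² = 1.118 × 10⁻⁵ × 12.55 × 244,296,900 ≈ 34,277.1 × g
Your rotor: r = 110 mm / 2 = 55 mm = 5.5 cm
34,277.1 = 1.118 × 10⁻⁵ × 5.5 × N²
N² = 34,277.1 / (6.149 × 10⁻⁵) = 557,441,860
N ≈ √557,441,860 ≈ 23,610.2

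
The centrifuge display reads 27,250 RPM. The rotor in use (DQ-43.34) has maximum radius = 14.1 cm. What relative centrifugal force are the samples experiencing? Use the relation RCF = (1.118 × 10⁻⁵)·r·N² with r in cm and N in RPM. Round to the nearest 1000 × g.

≈ 117000 g

RCF = 1.118 × 10⁻⁵ × r × N²
RCF = 1.118 × 10⁻⁵ × 14.1 × (27250)² = 1.118 × 10⁻⁵ × 14.1 × 742,562,500 ≈ 117,056.1 × g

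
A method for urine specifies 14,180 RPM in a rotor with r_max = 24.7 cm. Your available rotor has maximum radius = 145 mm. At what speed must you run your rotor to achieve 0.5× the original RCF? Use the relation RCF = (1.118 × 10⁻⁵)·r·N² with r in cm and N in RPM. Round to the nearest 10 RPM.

13090 RPM

RCF_original = 1.118 × 10⁻⁵ × 24.7 × (14180)² = 1.118 × 10⁻⁵ × 24.7 × 201,072,400 ≈ 55,525.3 × g
Target RCF = 0.5 × 55,525.3 ≈ 27,762.7 × g
Your rotor: r = 145 mm = 14.5 cm
27,762.7 = 1.118 × 10⁻⁵ × 14.5 × N²
N² = 27,762.7 / (16.211 × 10⁻⁵) = 171,258,405
N ≈ √171,258,405 ≈ 13,086.6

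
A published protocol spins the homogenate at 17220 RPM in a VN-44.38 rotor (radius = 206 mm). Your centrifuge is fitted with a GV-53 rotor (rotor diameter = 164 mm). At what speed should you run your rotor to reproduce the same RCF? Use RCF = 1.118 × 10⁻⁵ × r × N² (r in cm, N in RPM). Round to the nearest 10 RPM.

27290 RPM

Original rotor: r = 206 mm = 20.6 cm
RCF_original = 1.118 × 10⁻⁵ × 20.6 × (17220)² = 1.118 × 10⁻⁵ × 20.6 × 296,528,400 ≈ 68,292.9 × g
Your rotor: r = 164 mm / 2 = 82 mm = 8.2 cm
68,292.9 = 1.118 × 10⁻⁵ × 8.2 × N²
N² = 68,292.9 / (9.1676 × 10⁻⁵) = 744,937,606
N ≈ √744,937,606 ≈ 27,293.5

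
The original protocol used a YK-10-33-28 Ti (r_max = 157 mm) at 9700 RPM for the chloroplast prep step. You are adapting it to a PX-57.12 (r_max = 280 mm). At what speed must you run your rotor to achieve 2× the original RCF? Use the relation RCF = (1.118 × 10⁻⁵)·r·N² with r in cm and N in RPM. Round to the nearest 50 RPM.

10250 RPM

Original rotor: r = 157 mm = 15.7 cm
RCF_original = 1.118 × 10⁻⁵ × 15.7 × (9700)² = 1.118 × 10⁻⁵ × 15.7 × 94,090,000 ≈ 16,515.2 × g
Target RCF = 2 × 16,515.2 ≈ 33,030.4 × g
Your rotor: r = 280 mm = 28.0 cm
33,030.4 = 1.118 × 10⁻⁵ × 28 × N²
N² = 33,030.4 / (31.304 × 10⁻⁵) = 105,514,950
N ≈ √105,514,950 ≈ 10,272.0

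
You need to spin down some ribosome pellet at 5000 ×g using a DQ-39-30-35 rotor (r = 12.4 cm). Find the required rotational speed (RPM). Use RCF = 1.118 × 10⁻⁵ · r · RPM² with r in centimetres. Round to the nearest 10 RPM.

5,000 = 1.118 × 10⁻⁵ × 12.4 × N²
N² = 5,000 / (13.8632 × 10⁻⁵) = 36,066,709
N ≈ √36,066,709 ≈ 6,005.6

N ≈ 6010 RPM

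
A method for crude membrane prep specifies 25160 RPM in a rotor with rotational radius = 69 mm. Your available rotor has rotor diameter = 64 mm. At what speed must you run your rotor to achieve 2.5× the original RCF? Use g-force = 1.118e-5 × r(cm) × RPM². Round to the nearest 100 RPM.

58400 RPM

Original rotor: r = 69 mm = 6.9 cm
RCF = 1.118 × 10⁻⁵ × r × N²
RCF_original = 1.118 × 10⁻⁵ × 6.9 × (25160)² = 1.118 × 10⁻⁵ × 6.9 × 633,025,600 ≈ 48,832.9 × g
Target RCF = 2.5 × 48,832.9 ≈ 122,082.2 × g
Your rotor: r = 64 mm / 2 = 32 mm = 3.2 cm
122,082.2 = 1.118 × 10⁻⁵ × 3.2 × N²
N² = 122,082.2 / (3.5776 × 10⁻⁵) = 3,412,404,964
N ≈ √3,412,404,964 ≈ 58,415.8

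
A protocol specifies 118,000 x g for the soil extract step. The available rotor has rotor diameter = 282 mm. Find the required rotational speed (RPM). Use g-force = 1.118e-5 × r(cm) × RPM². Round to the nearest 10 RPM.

r = 282 mm / 2 = 141 mm = 14.1 cm
RCF = 1.118 × 10⁻⁵ × r × N²
118,000 = 1.118 × 10⁻⁵ × 14.1 × N²
N² = 118,000 / (15.7638 × 10⁻⁵) = 748,550,476
N ≈ √748,550,476 ≈ 27,359.7

27360 RPM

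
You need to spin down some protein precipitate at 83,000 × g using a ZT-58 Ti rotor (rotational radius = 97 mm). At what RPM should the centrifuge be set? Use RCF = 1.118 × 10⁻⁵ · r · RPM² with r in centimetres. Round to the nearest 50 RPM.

N ≈ 27650 RPM

r = 97 mm = 9.7 cm
RCF = 1.118 × 10⁻⁵ × r × N²
83,000 = 1.118 × 10⁻⁵ × 9.7 × N²
N² = 83,000 / (10.8446 × 10⁻⁵) = 765,357,874
N ≈ √765,357,874 ≈ 27,665.1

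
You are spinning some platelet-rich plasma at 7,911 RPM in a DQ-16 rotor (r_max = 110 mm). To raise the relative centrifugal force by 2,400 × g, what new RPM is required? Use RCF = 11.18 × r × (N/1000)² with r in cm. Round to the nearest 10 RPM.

r = 110 mm = 11.0 cm
Current RCF = 11.18 × 11 × (7.911)² = 11.18 × 11 × 62.583921 ≈ 7,696.6 × g
Target RCF = 7,696.6 + 2,400 = 10,096.6 × g
(N/1000)² = 10,096.6 / 122.98 = 82.09953
N = 1000 × √82.09953 ≈ 9,060.9

N₂ ≈ 9060 RPM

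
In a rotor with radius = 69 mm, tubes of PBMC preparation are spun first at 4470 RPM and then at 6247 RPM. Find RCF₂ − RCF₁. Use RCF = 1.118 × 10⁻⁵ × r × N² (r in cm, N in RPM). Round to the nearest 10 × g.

r = 69 mm = 6.9 cm
RCF₁ = 1.118 × 10⁻⁵ × 6.9 × (4470)² = 1.118 × 10⁻⁵ × 6.9 × 19,980,900 ≈ 1,541.4 × g
RCF₂ = 1.118 × 10⁻⁵ × 6.9 × (6247)² = 1.118 × 10⁻⁵ × 6.9 × 39,025,009 ≈ 3,010.5 × g
Increase = 3,010.5 − 1,541.4 = 1,469.1

1470 × g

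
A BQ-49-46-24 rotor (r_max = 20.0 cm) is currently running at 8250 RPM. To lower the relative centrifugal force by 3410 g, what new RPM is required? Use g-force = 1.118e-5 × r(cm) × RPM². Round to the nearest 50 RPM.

Current RCF = 1.118 × 10⁻⁵ × 20 × (8250)² = 1.118 × 10⁻⁵ × 20 × 68,062,500 ≈ 15,218.8 × g
Target RCF = 15,218.8 − 3,410 = 11,808.8 × g
N² = 11,808.8 / (22.36 × 10⁻⁵) = 52,812,165
N ≈ √52,812,165 ≈ 7,267.2

N₂ ≈ 7250 RPM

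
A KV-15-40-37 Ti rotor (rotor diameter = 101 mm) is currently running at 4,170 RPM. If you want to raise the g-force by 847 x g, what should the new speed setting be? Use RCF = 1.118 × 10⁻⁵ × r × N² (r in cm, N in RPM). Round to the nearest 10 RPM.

r = 101 mm / 2 = 50.5 mm = 5.05 cm
Current RCF = 1.118 × 10⁻⁵ × 5.05 × (4170)² = 1.118 × 10⁻⁵ × 5.05 × 17,388,900 ≈ 981.8 × g
Target RCF = 981.8 + 847 = 1,828.8 × g
N² = 1,828.8 / (5.6459 × 10⁻⁵) = 32,391,647
N ≈ √32,391,647 ≈ 5,691.4

≈ 5690 RPM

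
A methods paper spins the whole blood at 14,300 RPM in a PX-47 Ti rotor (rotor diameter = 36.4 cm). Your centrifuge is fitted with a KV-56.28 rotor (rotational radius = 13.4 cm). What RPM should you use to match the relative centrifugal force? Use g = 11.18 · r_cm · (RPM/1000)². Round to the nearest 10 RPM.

Original rotor: r = 36.4 / 2 = 18.2 cm
RCF_original = 11.18 × 18.2 × (14.3)² = 11.18 × 18.2 × 204.49 ≈ 41,608.8 × g
41,608.8 = 11.18 × 13.4 × (N/1000)²
(N/1000)² = 41,608.8 / 149.812 = 277.7401
N = 1000 × √277.7401 ≈ 16,665.5

16670 RPM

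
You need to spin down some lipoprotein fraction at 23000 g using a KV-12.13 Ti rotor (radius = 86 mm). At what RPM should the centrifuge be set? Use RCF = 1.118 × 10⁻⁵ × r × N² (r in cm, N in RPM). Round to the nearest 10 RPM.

≈ 15470 RPM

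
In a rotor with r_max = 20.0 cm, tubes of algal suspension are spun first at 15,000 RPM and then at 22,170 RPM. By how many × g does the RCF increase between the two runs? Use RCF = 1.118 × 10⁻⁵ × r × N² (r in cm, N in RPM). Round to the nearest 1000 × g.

≈ 60000 × g

RCF₁ = 1.118 × 10⁻⁵ × 20 × (15000)² = 1.118 × 10⁻⁵ × 20 × 225,000,000 ≈ 50,310 × g
RCF₂ = 1.118 × 10⁻⁵ × 20 × (22170)² = 1.118 × 10⁻⁵ × 20 × 491,508,900 ≈ 109,901.4 × g
Increase = 109,901.4 − 50,310 = 59,591.4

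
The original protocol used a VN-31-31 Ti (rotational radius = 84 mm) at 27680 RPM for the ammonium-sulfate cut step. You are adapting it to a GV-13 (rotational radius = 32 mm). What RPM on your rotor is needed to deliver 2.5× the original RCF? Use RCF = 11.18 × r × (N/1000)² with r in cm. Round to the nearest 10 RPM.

Original rotor: r = 84 mm = 8.4 cm
RCF_original = 11.18 × 8.4 × (27.68)² = 11.18 × 8.4 × 766.1824 ≈ 71,953.7 × g
Target RCF = 2.5 × 71,953.7 ≈ 179,884.2 × g
Your rotor: r = 32 mm = 3.2 cm
179,884.2 = 11.18 × 3.2 × (N/1000)²
(N/1000)² = 179,884.2 / 35.776 = 5028.069
N = 1000 × √5028.069 ≈ 70,908.9

70910 RPM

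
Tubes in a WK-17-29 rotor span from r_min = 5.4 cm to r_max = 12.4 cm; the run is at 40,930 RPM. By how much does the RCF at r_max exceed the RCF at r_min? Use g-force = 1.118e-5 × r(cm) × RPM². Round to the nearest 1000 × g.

ΔRCF = 1.118 × 10⁻⁵ × (r_max − r_min) × N² = 1.118 × 10⁻⁵ × 7.0 × 1,675,264,900 ≈ 131,106.2

131000 x g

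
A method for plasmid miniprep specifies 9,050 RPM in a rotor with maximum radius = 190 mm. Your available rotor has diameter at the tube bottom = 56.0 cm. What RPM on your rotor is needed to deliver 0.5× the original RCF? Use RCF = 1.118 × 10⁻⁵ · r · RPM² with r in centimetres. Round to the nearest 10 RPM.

5270 RPM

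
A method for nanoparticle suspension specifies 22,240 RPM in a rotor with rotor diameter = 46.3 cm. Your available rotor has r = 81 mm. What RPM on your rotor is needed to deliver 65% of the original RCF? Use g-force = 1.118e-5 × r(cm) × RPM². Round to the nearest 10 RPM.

30310 RPM

Original rotor: r = 46.3 / 2 = 23.15 cm
RCF_original = 1.118 × 10⁻⁵ × 23.15 × (22240)² = 1.118 × 10⁻⁵ × 23.15 × 494,617,600 ≈ 128,015.4 × g
Target RCF = 0.65 × 128,015.4 ≈ 83,210 × g
Your rotor: r = 81 mm = 8.1 cm
83,210 = 1.118 × 10⁻⁵ × 8.1 × N²
N² = 83,210 / (9.0558 × 10⁻⁵) = 918,858,632
N ≈ √918,858,632 ≈ 30,312.7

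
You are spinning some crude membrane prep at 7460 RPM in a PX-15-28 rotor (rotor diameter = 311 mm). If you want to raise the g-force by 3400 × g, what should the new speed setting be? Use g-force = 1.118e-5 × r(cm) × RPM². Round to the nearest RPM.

≈ 8672 RPM

r = 311 mm / 2 = 155.5 mm = 15.55 cm
Current RCF = 1.118 × 10⁻⁵ × 15.55 × (7460)² = 1.118 × 10⁻⁵ × 15.55 × 55,651,600 ≈ 9,675 × g
Target RCF = 9,675 + 3,400 = 13,075 × g
N² = 13,075 / (17.3849 × 10⁻⁵) = 75,208,946
N ≈ √75,208,946 ≈ 8,672.3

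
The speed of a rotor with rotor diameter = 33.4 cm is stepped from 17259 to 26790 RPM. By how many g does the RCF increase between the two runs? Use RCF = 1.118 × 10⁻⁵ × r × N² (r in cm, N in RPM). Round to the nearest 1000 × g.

≈ 78000 g

r = 33.4 / 2 = 16.7 cm
RCF₁ = 1.118 × 10⁻⁵ × 16.7 × (17259)² = 1.118 × 10⁻⁵ × 16.7 × 297,873,081 ≈ 55,614.7 × g
RCF₂ = 1.118 × 10⁻⁵ × 16.7 × (26790)² = 1.118 × 10⁻⁵ × 16.7 × 717,704,100 ≈ 133,999.7 × g
Increase = 133,999.7 − 55,614.7 = 78,385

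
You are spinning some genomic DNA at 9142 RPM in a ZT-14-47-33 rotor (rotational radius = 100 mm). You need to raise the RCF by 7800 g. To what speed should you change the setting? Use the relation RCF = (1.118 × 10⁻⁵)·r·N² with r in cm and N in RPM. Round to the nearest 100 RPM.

r = 100 mm = 10.0 cm
Current RCF = 1.118 × 10⁻⁵ × 10 × (9142)² = 1.118 × 10⁻⁵ × 10 × 83,576,164 ≈ 9,343.8 × g
Target RCF = 9,343.8 + 7,800 = 17,143.8 × g
N² = 17,143.8 / (11.18 × 10⁻⁵) = 153,343,470
N ≈ √153,343,470 ≈ 12,383.2

N₂ ≈ 12400 RPM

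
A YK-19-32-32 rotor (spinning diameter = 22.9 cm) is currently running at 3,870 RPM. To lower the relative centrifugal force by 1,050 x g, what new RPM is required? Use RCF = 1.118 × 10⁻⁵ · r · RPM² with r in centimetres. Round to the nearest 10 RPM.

r = 22.9 / 2 = 11.45 cm
Current RCF = 1.118 × 10⁻⁵ × 11.45 × (3870)² = 1.118 × 10⁻⁵ × 11.45 × 14,976,900 ≈ 1,917.2 × g
Target RCF = 1,917.2 − 1,050 = 867.2 × g
N² = 867.2 / (12.8011 × 10⁻⁵) = 6,774,418
N ≈ √6,774,418 ≈ 2,602.8

2600 RPM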